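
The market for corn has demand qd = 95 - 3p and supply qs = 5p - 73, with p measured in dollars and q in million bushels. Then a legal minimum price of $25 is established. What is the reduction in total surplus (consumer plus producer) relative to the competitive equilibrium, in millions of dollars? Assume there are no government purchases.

Equilibrium: 95 - 3p = 5p - 73, so 168 = 8p and p* = 21, q* = 32.
The floor of 25 is above the equilibrium price 21, so it binds.
At p = 25: qd = 95 - 3·25 = 20 and qs = 5·25 - 73 = 52.
Quantity traded falls to 20. At q = 20 the demand price is (95 - 20)/3 = 25 and the supply price is (73 + 20)/5 = 18.6.
Deadweight loss = ½ · (25 - 18.6) · (32 - 20) = ½ · 6.4 · 12 = 38.4.

38.4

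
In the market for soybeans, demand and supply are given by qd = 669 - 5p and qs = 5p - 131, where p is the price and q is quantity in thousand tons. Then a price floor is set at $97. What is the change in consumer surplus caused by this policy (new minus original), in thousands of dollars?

-3850.5

In a free market, 669 - 5p = 5p - 131 gives the equilibrium p* = 80, q* = 269.
Since 97 > 80, the floor is binding.
At p = 97: qd = 669 - 5·97 = 184 and qs = 5·97 - 131 = 354.
Consumer surplus without the control is ½ · (133.8 - 80) · 269 = 7236.1.
With the floor, consumers buy 184 units at 97, so CS = ½ · (133.8 - 97) · 184 = 3385.6.
Change in consumer surplus = 3385.6 - 7236.1 = -3850.5.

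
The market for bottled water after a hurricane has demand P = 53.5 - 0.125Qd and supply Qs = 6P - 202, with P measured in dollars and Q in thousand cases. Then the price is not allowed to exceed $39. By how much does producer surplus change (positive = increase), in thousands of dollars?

-300

Rearranging demand gives Qd = 428 - 8P. Setting quantity demanded equal to quantity supplied, 428 - 8P = 6P - 202, gives P* = 45 and Q* = 68.
Since 39 < 45, the ceiling is binding.
At P = 39: Qd = 428 - 8·39 = 116 and Qs = 6·39 - 202 = 32.
Producer surplus without the control is ½ · (45 - 101/3) · 68 = 1156/3.
With the ceiling, producers sell 32 units at 39, so PS = ½ · (39 - 101/3) · 32 = 256/3.
Change in producer surplus = 256/3 - 1156/3 = -300.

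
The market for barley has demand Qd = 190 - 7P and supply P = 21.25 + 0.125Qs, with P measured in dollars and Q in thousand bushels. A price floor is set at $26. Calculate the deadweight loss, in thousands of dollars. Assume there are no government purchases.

Rearranging supply gives Qs = 8P - 170. Setting quantity demanded equal to quantity supplied, 190 - 7P = 8P - 170, gives P* = 24 and Q* = 22.
Since 26 > 24, the floor is binding.
At P = 26: Qd = 190 - 7·26 = 8 and Qs = 8·26 - 170 = 38.
Quantity traded falls to 8. At Q = 8 the demand price is (190 - 8)/7 = 26 and the supply price is (170 + 8)/8 = 22.25.
Deadweight loss = ½ · (26 - 22.25) · (22 - 8) = ½ · 3.75 · 14 = 26.25.

26.25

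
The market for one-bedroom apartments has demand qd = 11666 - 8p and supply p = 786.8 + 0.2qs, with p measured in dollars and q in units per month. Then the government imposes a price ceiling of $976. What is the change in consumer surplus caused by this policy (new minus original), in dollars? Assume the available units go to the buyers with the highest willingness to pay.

133504

Rearranging supply gives qs = 5p - 3934. Equilibrium: 11666 - 8p = 5p - 3934, so 15600 = 13p and p* = 1200, q* = 2066.
The ceiling of 976 is below the equilibrium price 1200, so it binds.
At p = 976: qd = 11666 - 8·976 = 3858 and qs = 5·976 - 3934 = 946.
Consumer surplus without the control is ½ · (1458.25 - 1200) · 2066 = 266772.25.
With the ceiling, 946 units are sold at 976 (assume they go to the highest-value buyers). The demand price at q = 946 is 1340, so CS = ½ · [(1458.25 - 976) + (1340 - 976)] · 946 = 400276.25.
Change in consumer surplus = 400276.25 - 266772.25 = 133504.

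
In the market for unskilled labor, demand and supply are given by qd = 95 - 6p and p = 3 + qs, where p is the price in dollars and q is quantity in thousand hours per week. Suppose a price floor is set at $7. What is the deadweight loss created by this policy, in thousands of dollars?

Rearranging supply gives qs = p - 3. Setting quantity demanded equal to quantity supplied, 95 - 6p = p - 3, gives p* = 14 and q* = 11.
The floor of 7 is below the equilibrium price 14, so it is not binding; the market clears at p* = 14, q* = 11.
Since the control does not bind, no trades are prevented and deadweight loss is zero.

0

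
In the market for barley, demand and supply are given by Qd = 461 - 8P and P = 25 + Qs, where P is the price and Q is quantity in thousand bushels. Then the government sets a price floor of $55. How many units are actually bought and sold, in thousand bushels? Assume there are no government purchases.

Rearranging supply gives Qs = P - 25. Setting quantity demanded equal to quantity supplied, 461 - 8P = P - 25, gives P* = 54 and Q* = 29.
Because the floor (55) lies above the market-clearing price, it is binding.
At P = 55: Qd = 461 - 8·55 = 21 and Qs = 55 - 25 = 30.
The quantity actually transacted is the short side, demand: 21.

21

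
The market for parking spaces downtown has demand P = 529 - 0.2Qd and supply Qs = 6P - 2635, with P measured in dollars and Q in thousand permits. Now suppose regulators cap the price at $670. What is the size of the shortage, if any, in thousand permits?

Rearranging demand gives Qd = 2645 - 5P. Equilibrium: 2645 - 5P = 6P - 2635, so 5280 = 11P and P* = 480, Q* = 245.
The ceiling of 670 is above the equilibrium price 480, so it is not binding; the market clears at P* = 480, Q* = 245.
Since the control does not bind, there is no shortage.

0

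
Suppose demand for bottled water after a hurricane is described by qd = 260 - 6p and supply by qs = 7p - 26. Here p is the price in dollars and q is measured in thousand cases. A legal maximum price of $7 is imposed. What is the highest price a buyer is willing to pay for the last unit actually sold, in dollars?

39.5

Equilibrium: 260 - 6p = 7p - 26, so 286 = 13p and p* = 22, q* = 128.
The ceiling of 7 is below the equilibrium price 22, so it binds.
At p = 7: qd = 260 - 6·7 = 218 and qs = 7·7 - 26 = 23.
Only 23 units reach the market. On the demand curve, the marginal buyer's willingness to pay at q = 23 is (260 - 23)/6 = 39.5.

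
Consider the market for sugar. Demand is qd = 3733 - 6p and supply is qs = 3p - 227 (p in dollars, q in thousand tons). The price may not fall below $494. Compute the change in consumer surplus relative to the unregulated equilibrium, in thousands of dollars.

In a free market, 3733 - 6p = 3p - 227 gives the equilibrium p* = 440, q* = 1093.
Since 494 > 440, the floor is binding.
At p = 494: qd = 3733 - 6·494 = 769 and qs = 3·494 - 227 = 1255.
Consumer surplus without the control is ½ · (3733/6 - 440) · 1093 = 1194649/12.
With the floor, consumers buy 769 units at 494, so CS = ½ · (3733/6 - 494) · 769 = 591361/12.
Change in consumer surplus = 591361/12 - 1194649/12 = -50274.

-50274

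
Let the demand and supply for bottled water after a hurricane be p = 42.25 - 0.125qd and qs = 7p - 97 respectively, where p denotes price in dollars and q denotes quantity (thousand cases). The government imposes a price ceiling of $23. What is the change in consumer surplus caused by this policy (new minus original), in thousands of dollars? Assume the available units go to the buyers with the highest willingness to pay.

273.75

Rearranging demand gives qd = 338 - 8p. Setting quantity demanded equal to quantity supplied, 338 - 8p = 7p - 97, gives p* = 29 and q* = 106.
Because the ceiling (23) lies below the market-clearing price, it is binding.
At p = 23: qd = 338 - 8·23 = 154 and qs = 7·23 - 97 = 64.
Consumer surplus without the control is ½ · (42.25 - 29) · 106 = 702.25.
With the ceiling, 64 units are sold at 23 (assume they go to the highest-value buyers). The demand price at q = 64 is 34.25, so CS = ½ · [(42.25 - 23) + (34.25 - 23)] · 64 = 976.
Change in consumer surplus = 976 - 702.25 = 273.75.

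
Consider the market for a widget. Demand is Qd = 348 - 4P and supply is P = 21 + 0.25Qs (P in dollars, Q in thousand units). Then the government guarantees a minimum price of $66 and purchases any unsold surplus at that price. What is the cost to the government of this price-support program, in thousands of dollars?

6336

Rearranging supply gives Qs = 4P - 84. Setting quantity demanded equal to quantity supplied, 348 - 4P = 4P - 84, gives P* = 54 and Q* = 132.
Because the floor (66) lies above the market-clearing price, it is binding.
At P = 66: Qd = 348 - 4·66 = 84 and Qs = 4·66 - 84 = 180.
Surplus = Qs - Qd = 96.
Government expenditure = surplus × support price = 96 × 66 = 6336.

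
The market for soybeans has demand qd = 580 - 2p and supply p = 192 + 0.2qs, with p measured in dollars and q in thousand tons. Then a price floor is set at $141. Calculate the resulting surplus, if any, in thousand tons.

0

Rearranging supply gives qs = 5p - 960. Without the control the market clears where 580 - 2p = 5p - 960, i.e. p* = 220 and q* = 140.
The floor of 141 is below the equilibrium price 220, so it is not binding; the market clears at p* = 220, q* = 140.
Since the control does not bind, there is no surplus.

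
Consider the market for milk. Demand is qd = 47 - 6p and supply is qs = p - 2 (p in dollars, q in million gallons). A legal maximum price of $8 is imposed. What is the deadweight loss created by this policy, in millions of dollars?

Equilibrium: 47 - 6p = p - 2, so 49 = 7p and p* = 7, q* = 5.
The ceiling of 8 is above the equilibrium price 7, so it is not binding; the market clears at p* = 7, q* = 5.
Since the control does not bind, no trades are prevented and deadweight loss is zero.

0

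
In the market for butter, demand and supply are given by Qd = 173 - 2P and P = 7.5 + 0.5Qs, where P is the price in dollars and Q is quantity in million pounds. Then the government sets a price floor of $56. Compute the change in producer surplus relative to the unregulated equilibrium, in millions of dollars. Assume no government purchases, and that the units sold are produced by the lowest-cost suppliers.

468

Rearranging supply gives Qs = 2P - 15. Setting quantity demanded equal to quantity supplied, 173 - 2P = 2P - 15, gives P* = 47 and Q* = 79.
The floor of 56 is above the equilibrium price 47, so it binds.
At P = 56: Qd = 173 - 2·56 = 61 and Qs = 2·56 - 15 = 97.
Producer surplus without the control is ½ · (47 - 7.5) · 79 = 1560.25.
With the floor, 61 units are sold at 56. The supply price at Q = 61 is 38, so PS = ½ · [(56 - 7.5) + (56 - 38)] · 61 = 2028.25.
Change in producer surplus = 2028.25 - 1560.25 = 468.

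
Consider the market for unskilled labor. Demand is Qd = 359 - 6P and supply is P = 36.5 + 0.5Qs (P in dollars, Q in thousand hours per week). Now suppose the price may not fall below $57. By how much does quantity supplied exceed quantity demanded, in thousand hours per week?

Rearranging supply gives Qs = 2P - 73. Equilibrium: 359 - 6P = 2P - 73, so 432 = 8P and P* = 54, Q* = 35.
Because the floor (57) lies above the market-clearing price, it is binding.
At P = 57: Qd = 359 - 6·57 = 17 and Qs = 2·57 - 73 = 41.
Surplus = Qs - Qd = 41 - 17 = 24.

24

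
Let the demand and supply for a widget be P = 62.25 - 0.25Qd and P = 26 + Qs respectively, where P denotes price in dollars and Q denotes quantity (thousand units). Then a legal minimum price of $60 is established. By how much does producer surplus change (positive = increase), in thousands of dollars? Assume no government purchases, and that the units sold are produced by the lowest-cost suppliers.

Rearranging demand gives Qd = 249 - 4P; rearranging supply gives Qs = P - 26. Equilibrium: 249 - 4P = P - 26, so 275 = 5P and P* = 55, Q* = 29.
The floor of 60 is above the equilibrium price 55, so it binds.
At P = 60: Qd = 249 - 4·60 = 9 and Qs = 60 - 26 = 34.
Producer surplus without the control is ½ · (55 - 26) · 29 = 420.5.
With the floor, 9 units are sold at 60. The supply price at Q = 9 is 35, so PS = ½ · [(60 - 26) + (60 - 35)] · 9 = 265.5.
Change in producer surplus = 265.5 - 420.5 = -155.

-155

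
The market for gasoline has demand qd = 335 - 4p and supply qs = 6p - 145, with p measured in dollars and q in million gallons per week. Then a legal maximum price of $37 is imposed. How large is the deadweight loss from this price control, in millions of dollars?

907.5

Setting quantity demanded equal to quantity supplied, 335 - 4p = 6p - 145, gives p* = 48 and q* = 143.
Because the ceiling (37) lies below the market-clearing price, it is binding.
At p = 37: qd = 335 - 4·37 = 187 and qs = 6·37 - 145 = 77.
Quantity traded falls to 77. At q = 77 the demand price is (335 - 77)/4 = 64.5 and the supply price is (145 + 77)/6 = 37.
Deadweight loss = ½ · (64.5 - 37) · (143 - 77) = ½ · 27.5 · 66 = 907.5.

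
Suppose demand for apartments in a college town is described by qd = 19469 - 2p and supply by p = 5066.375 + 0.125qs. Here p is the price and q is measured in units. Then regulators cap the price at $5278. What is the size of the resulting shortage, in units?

7220

Rearranging supply gives qs = 8p - 40531. Without the control the market clears where 19469 - 2p = 8p - 40531, i.e. p* = 6000 and q* = 7469.
Because the ceiling (5278) lies below the market-clearing price, it is binding.
At p = 5278: qd = 19469 - 2·5278 = 8913 and qs = 8·5278 - 40531 = 1693.
Shortage = qd - qs = 8913 - 1693 = 7220.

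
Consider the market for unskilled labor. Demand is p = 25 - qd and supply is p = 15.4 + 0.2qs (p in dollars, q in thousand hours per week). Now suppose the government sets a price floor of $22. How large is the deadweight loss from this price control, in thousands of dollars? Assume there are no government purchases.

Rearranging demand gives qd = 25 - p; rearranging supply gives qs = 5p - 77. In a free market, 25 - p = 5p - 77 gives the equilibrium p* = 17, q* = 8.
Because the floor (22) lies above the market-clearing price, it is binding.
At p = 22: qd = 25 - 22 = 3 and qs = 5·22 - 77 = 33.
Quantity traded falls to 3. At q = 3 the demand price is 25 - 3 = 22 and the supply price is (77 + 3)/5 = 16.
Deadweight loss = ½ · (22 - 16) · (8 - 3) = ½ · 6 · 5 = 15.

15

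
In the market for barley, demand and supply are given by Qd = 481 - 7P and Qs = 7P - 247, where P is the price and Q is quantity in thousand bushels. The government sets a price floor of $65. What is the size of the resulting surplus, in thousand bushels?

Setting quantity demanded equal to quantity supplied, 481 - 7P = 7P - 247, gives P* = 52 and Q* = 117.
Since 65 > 52, the floor is binding.
At P = 65: Qd = 481 - 7·65 = 26 and Qs = 7·65 - 247 = 208.
Surplus = Qs - Qd = 208 - 26 = 182.

182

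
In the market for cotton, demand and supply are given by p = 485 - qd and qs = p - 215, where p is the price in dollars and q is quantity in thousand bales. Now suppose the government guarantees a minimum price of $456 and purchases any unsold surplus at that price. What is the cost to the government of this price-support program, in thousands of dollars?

Rearranging demand gives qd = 485 - p. Setting quantity demanded equal to quantity supplied, 485 - p = p - 215, gives p* = 350 and q* = 135.
Because the floor (456) lies above the market-clearing price, it is binding.
At p = 456: qd = 485 - 456 = 29 and qs = 456 - 215 = 241.
Surplus = qs - qd = 212.
Government expenditure = surplus × support price = 212 × 456 = 96672.

96672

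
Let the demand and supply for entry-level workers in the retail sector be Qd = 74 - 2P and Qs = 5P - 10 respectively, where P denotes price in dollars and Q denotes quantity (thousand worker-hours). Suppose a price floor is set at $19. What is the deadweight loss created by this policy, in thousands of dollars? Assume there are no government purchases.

Setting quantity demanded equal to quantity supplied, 74 - 2P = 5P - 10, gives P* = 12 and Q* = 50.
Since 19 > 12, the floor is binding.
At P = 19: Qd = 74 - 2·19 = 36 and Qs = 5·19 - 10 = 85.
Quantity traded falls to 36. At Q = 36 the demand price is (74 - 36)/2 = 19 and the supply price is (10 + 36)/5 = 9.2.
Deadweight loss = ½ · (19 - 9.2) · (50 - 36) = ½ · 9.8 · 14 = 68.6.

68.6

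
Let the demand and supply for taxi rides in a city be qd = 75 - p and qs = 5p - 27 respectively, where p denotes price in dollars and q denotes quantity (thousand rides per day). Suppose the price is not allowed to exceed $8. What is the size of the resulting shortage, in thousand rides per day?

54

Equilibrium: 75 - p = 5p - 27, so 102 = 6p and p* = 17, q* = 58.
Because the ceiling (8) lies below the market-clearing price, it is binding.
At p = 8: qd = 75 - 8 = 67 and qs = 5·8 - 27 = 13.
Shortage = qd - qs = 67 - 13 = 54.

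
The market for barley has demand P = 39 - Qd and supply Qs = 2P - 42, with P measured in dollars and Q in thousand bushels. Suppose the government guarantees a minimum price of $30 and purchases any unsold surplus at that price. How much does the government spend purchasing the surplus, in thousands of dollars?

Rearranging demand gives Qd = 39 - P. Setting quantity demanded equal to quantity supplied, 39 - P = 2P - 42, gives P* = 27 and Q* = 12.
Since 30 > 27, the floor is binding.
At P = 30: Qd = 39 - 30 = 9 and Qs = 2·30 - 42 = 18.
Surplus = Qs - Qd = 9.
Government expenditure = surplus × support price = 9 × 30 = 270.

270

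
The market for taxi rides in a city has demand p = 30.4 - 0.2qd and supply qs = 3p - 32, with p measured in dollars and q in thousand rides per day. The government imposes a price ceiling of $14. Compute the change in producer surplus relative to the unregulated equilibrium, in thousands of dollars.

Rearranging demand gives qd = 152 - 5p. In a free market, 152 - 5p = 3p - 32 gives the equilibrium p* = 23, q* = 37.
The ceiling of 14 is below the equilibrium price 23, so it binds.
At p = 14: qd = 152 - 5·14 = 82 and qs = 3·14 - 32 = 10.
Producer surplus without the control is ½ · (23 - 32/3) · 37 = 1369/6.
With the ceiling, producers sell 10 units at 14, so PS = ½ · (14 - 32/3) · 10 = 50/3.
Change in producer surplus = 50/3 - 1369/6 = -211.5.

-211.5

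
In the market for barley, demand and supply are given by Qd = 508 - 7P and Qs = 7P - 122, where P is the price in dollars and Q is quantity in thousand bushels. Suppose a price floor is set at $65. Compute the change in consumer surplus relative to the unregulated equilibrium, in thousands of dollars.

Setting quantity demanded equal to quantity supplied, 508 - 7P = 7P - 122, gives P* = 45 and Q* = 193.
The floor of 65 is above the equilibrium price 45, so it binds.
At P = 65: Qd = 508 - 7·65 = 53 and Qs = 7·65 - 122 = 333.
Consumer surplus without the control is ½ · (508/7 - 45) · 193 = 37249/14.
With the floor, consumers buy 53 units at 65, so CS = ½ · (508/7 - 65) · 53 = 2809/14.
Change in consumer surplus = 2809/14 - 37249/14 = -2460.

-2460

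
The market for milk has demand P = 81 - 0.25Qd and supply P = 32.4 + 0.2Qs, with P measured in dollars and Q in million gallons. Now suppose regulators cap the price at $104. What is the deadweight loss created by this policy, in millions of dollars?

0

Rearranging demand gives Qd = 324 - 4P; rearranging supply gives Qs = 5P - 162. In a free market, 324 - 4P = 5P - 162 gives the equilibrium P* = 54, Q* = 108.
The ceiling of 104 is above the equilibrium price 54, so it is not binding; the market clears at P* = 54, Q* = 108.
Since the control does not bind, no trades are prevented and deadweight loss is zero.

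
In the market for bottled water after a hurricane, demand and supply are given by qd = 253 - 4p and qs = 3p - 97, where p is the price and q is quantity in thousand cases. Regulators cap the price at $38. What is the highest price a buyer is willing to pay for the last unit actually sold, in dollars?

59

Equilibrium: 253 - 4p = 3p - 97, so 350 = 7p and p* = 50, q* = 53.
Since 38 < 50, the ceiling is binding.
At p = 38: qd = 253 - 4·38 = 101 and qs = 3·38 - 97 = 17.
Only 17 units reach the market. On the demand curve, the marginal buyer's willingness to pay at q = 17 is (253 - 17)/4 = 59.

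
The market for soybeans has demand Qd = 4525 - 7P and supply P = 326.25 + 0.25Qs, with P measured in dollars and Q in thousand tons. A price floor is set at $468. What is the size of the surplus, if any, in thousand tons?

0

Rearranging supply gives Qs = 4P - 1305. Setting quantity demanded equal to quantity supplied, 4525 - 7P = 4P - 1305, gives P* = 530 and Q* = 815.
The floor of 468 is below the equilibrium price 530, so it is not binding; the market clears at P* = 530, Q* = 815.
Since the control does not bind, there is no surplus.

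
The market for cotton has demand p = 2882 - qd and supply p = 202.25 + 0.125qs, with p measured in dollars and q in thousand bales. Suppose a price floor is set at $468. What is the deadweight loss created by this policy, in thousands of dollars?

Rearranging demand gives qd = 2882 - p; rearranging supply gives qs = 8p - 1618. Equilibrium: 2882 - p = 8p - 1618, so 4500 = 9p and p* = 500, q* = 2382.
The floor of 468 is below the equilibrium price 500, so it is not binding; the market clears at p* = 500, q* = 2382.
Since the control does not bind, no trades are prevented and deadweight loss is zero.

0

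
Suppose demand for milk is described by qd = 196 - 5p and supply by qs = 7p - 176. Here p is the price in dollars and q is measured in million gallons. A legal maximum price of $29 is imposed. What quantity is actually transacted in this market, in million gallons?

In a free market, 196 - 5p = 7p - 176 gives the equilibrium p* = 31, q* = 41.
Since 29 < 31, the ceiling is binding.
At p = 29: qd = 196 - 5·29 = 51 and qs = 7·29 - 176 = 27.
The quantity actually transacted is the short side, supply: 27.

27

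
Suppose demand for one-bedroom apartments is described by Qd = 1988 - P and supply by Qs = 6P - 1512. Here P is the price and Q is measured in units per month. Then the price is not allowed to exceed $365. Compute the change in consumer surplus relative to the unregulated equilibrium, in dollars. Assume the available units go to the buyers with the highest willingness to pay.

Without the control the market clears where 1988 - P = 6P - 1512, i.e. P* = 500 and Q* = 1488.
Since 365 < 500, the ceiling is binding.
At P = 365: Qd = 1988 - 365 = 1623 and Qs = 6·365 - 1512 = 678.
Consumer surplus without the control is ½ · (1988 - 500) · 1488 = 1107072.
With the ceiling, 678 units are sold at 365 (assume they go to the highest-value buyers). The demand price at Q = 678 is 1310, so CS = ½ · [(1988 - 365) + (1310 - 365)] · 678 = 870552.
Change in consumer surplus = 870552 - 1107072 = -236520.

-236520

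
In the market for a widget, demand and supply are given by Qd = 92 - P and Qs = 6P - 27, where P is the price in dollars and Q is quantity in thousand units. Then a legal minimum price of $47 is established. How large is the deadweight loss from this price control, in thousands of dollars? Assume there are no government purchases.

525

Equilibrium: 92 - P = 6P - 27, so 119 = 7P and P* = 17, Q* = 75.
Because the floor (47) lies above the market-clearing price, it is binding.
At P = 47: Qd = 92 - 47 = 45 and Qs = 6·47 - 27 = 255.
Quantity traded falls to 45. At Q = 45 the demand price is 92 - 45 = 47 and the supply price is (27 + 45)/6 = 12.
Deadweight loss = ½ · (47 - 12) · (75 - 45) = ½ · 35 · 30 = 525.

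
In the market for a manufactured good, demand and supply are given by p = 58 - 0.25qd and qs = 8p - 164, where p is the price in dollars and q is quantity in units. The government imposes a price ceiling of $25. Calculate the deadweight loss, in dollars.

768

Rearranging demand gives qd = 232 - 4p. Without the control the market clears where 232 - 4p = 8p - 164, i.e. p* = 33 and q* = 100.
The ceiling of 25 is below the equilibrium price 33, so it binds.
At p = 25: qd = 232 - 4·25 = 132 and qs = 8·25 - 164 = 36.
Quantity traded falls to 36. At q = 36 the demand price is (232 - 36)/4 = 49 and the supply price is (164 + 36)/8 = 25.
Deadweight loss = ½ · (49 - 25) · (100 - 36) = ½ · 24 · 64 = 768.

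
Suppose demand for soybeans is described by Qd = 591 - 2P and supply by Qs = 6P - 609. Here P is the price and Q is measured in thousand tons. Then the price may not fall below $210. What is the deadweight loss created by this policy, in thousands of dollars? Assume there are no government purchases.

Equilibrium: 591 - 2P = 6P - 609, so 1200 = 8P and P* = 150, Q* = 291.
Because the floor (210) lies above the market-clearing price, it is binding.
At P = 210: Qd = 591 - 2·210 = 171 and Qs = 6·210 - 609 = 651.
Quantity traded falls to 171. At Q = 171 the demand price is (591 - 171)/2 = 210 and the supply price is (609 + 171)/6 = 130.
Deadweight loss = ½ · (210 - 130) · (291 - 171) = ½ · 80 · 120 = 4800.

4800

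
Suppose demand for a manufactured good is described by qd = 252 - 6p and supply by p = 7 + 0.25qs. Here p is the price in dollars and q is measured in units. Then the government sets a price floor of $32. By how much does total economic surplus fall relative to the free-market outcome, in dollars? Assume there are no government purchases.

Rearranging supply gives qs = 4p - 28. Setting quantity demanded equal to quantity supplied, 252 - 6p = 4p - 28, gives p* = 28 and q* = 84.
Because the floor (32) lies above the market-clearing price, it is binding.
At p = 32: qd = 252 - 6·32 = 60 and qs = 4·32 - 28 = 100.
Quantity traded falls to 60. At q = 60 the demand price is (252 - 60)/6 = 32 and the supply price is (28 + 60)/4 = 22.
Deadweight loss = ½ · (32 - 22) · (84 - 60) = ½ · 10 · 24 = 120.

120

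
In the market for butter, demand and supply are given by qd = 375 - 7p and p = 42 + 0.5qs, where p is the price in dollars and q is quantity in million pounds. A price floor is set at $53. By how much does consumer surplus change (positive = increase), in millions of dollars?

-22

Rearranging supply gives qs = 2p - 84. In a free market, 375 - 7p = 2p - 84 gives the equilibrium p* = 51, q* = 18.
Because the floor (53) lies above the market-clearing price, it is binding.
At p = 53: qd = 375 - 7·53 = 4 and qs = 2·53 - 84 = 22.
Consumer surplus without the control is ½ · (375/7 - 51) · 18 = 162/7.
With the floor, consumers buy 4 units at 53, so CS = ½ · (375/7 - 53) · 4 = 8/7.
Change in consumer surplus = 8/7 - 162/7 = -22.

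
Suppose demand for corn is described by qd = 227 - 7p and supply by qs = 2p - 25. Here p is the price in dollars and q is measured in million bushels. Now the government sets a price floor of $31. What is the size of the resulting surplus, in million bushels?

27

Equilibrium: 227 - 7p = 2p - 25, so 252 = 9p and p* = 28, q* = 31.
Since 31 > 28, the floor is binding.
At p = 31: qd = 227 - 7·31 = 10 and qs = 2·31 - 25 = 37.
Surplus = qs - qd = 37 - 10 = 27.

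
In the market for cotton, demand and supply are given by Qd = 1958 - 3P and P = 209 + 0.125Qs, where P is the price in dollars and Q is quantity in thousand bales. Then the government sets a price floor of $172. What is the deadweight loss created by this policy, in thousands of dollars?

Rearranging supply gives Qs = 8P - 1672. Without the control the market clears where 1958 - 3P = 8P - 1672, i.e. P* = 330 and Q* = 968.
Since 172 is below P* = 330, the floor does not bind and the free-market outcome prevails.
Since the control does not bind, no trades are prevented and deadweight loss is zero.

0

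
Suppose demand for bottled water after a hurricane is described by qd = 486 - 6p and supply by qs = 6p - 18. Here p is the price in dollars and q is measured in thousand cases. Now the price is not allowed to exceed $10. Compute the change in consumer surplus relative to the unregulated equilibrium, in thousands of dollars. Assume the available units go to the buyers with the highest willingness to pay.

Setting quantity demanded equal to quantity supplied, 486 - 6p = 6p - 18, gives p* = 42 and q* = 234.
Since 10 < 42, the ceiling is binding.
At p = 10: qd = 486 - 6·10 = 426 and qs = 6·10 - 18 = 42.
Consumer surplus without the control is ½ · (81 - 42) · 234 = 4563.
With the ceiling, 42 units are sold at 10 (assume they go to the highest-value buyers). The demand price at q = 42 is 74, so CS = ½ · [(81 - 10) + (74 - 10)] · 42 = 2835.
Change in consumer surplus = 2835 - 4563 = -1728.

-1728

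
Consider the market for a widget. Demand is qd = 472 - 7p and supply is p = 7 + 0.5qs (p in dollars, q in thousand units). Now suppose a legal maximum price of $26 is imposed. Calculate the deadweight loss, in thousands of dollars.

Rearranging supply gives qs = 2p - 14. In a free market, 472 - 7p = 2p - 14 gives the equilibrium p* = 54, q* = 94.
Since 26 < 54, the ceiling is binding.
At p = 26: qd = 472 - 7·26 = 290 and qs = 2·26 - 14 = 38.
Quantity traded falls to 38. At q = 38 the demand price is (472 - 38)/7 = 62 and the supply price is (14 + 38)/2 = 26.
Deadweight loss = ½ · (62 - 26) · (94 - 38) = ½ · 36 · 56 = 1008.

1008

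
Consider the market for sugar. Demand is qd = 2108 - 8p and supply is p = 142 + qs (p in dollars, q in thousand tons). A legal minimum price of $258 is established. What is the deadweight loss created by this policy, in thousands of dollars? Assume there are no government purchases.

2304

Rearranging supply gives qs = p - 142. In a free market, 2108 - 8p = p - 142 gives the equilibrium p* = 250, q* = 108.
Since 258 > 250, the floor is binding.
At p = 258: qd = 2108 - 8·258 = 44 and qs = 258 - 142 = 116.
Quantity traded falls to 44. At q = 44 the demand price is (2108 - 44)/8 = 258 and the supply price is 142 + 44 = 186.
Deadweight loss = ½ · (258 - 186) · (108 - 44) = ½ · 72 · 64 = 2304.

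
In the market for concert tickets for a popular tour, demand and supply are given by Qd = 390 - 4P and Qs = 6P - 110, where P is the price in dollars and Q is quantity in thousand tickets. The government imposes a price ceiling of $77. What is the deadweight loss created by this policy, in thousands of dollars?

0

Setting quantity demanded equal to quantity supplied, 390 - 4P = 6P - 110, gives P* = 50 and Q* = 190.
The ceiling of 77 is above the equilibrium price 50, so it is not binding; the market clears at P* = 50, Q* = 190.
Since the control does not bind, no trades are prevented and deadweight loss is zero.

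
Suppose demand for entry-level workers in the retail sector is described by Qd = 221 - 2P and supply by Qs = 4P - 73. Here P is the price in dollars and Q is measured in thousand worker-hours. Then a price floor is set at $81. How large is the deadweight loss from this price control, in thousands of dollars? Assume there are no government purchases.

1536

Without the control the market clears where 221 - 2P = 4P - 73, i.e. P* = 49 and Q* = 123.
The floor of 81 is above the equilibrium price 49, so it binds.
At P = 81: Qd = 221 - 2·81 = 59 and Qs = 4·81 - 73 = 251.
Quantity traded falls to 59. At Q = 59 the demand price is (221 - 59)/2 = 81 and the supply price is (73 + 59)/4 = 33.
Deadweight loss = ½ · (81 - 33) · (123 - 59) = ½ · 48 · 64 = 1536.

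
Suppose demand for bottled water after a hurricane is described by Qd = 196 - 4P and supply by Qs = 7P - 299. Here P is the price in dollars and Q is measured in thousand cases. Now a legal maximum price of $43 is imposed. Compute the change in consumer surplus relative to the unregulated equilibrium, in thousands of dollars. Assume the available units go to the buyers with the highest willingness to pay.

Equilibrium: 196 - 4P = 7P - 299, so 495 = 11P and P* = 45, Q* = 16.
The ceiling of 43 is below the equilibrium price 45, so it binds.
At P = 43: Qd = 196 - 4·43 = 24 and Qs = 7·43 - 299 = 2.
Consumer surplus without the control is ½ · (49 - 45) · 16 = 32.
With the ceiling, 2 units are sold at 43 (assume they go to the highest-value buyers). The demand price at Q = 2 is 48.5, so CS = ½ · [(49 - 43) + (48.5 - 43)] · 2 = 11.5.
Change in consumer surplus = 11.5 - 32 = -20.5.

-20.5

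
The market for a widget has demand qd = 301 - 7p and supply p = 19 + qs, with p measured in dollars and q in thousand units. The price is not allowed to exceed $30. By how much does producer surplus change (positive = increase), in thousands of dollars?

-160

Rearranging supply gives qs = p - 19. Setting quantity demanded equal to quantity supplied, 301 - 7p = p - 19, gives p* = 40 and q* = 21.
Because the ceiling (30) lies below the market-clearing price, it is binding.
At p = 30: qd = 301 - 7·30 = 91 and qs = 30 - 19 = 11.
Producer surplus without the control is ½ · (40 - 19) · 21 = 220.5.
With the ceiling, producers sell 11 units at 30, so PS = ½ · (30 - 19) · 11 = 60.5.
Change in producer surplus = 60.5 - 220.5 = -160.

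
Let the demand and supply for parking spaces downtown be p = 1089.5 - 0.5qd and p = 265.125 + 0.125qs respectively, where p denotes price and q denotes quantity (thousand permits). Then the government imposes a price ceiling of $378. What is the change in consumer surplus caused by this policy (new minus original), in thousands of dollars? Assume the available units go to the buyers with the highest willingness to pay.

3692

Rearranging demand gives qd = 2179 - 2p; rearranging supply gives qs = 8p - 2121. Without the control the market clears where 2179 - 2p = 8p - 2121, i.e. p* = 430 and q* = 1319.
Since 378 < 430, the ceiling is binding.
At p = 378: qd = 2179 - 2·378 = 1423 and qs = 8·378 - 2121 = 903.
Consumer surplus without the control is ½ · (1089.5 - 430) · 1319 = 434940.25.
With the ceiling, 903 units are sold at 378 (assume they go to the highest-value buyers). The demand price at q = 903 is 638, so CS = ½ · [(1089.5 - 378) + (638 - 378)] · 903 = 438632.25.
Change in consumer surplus = 438632.25 - 434940.25 = 3692.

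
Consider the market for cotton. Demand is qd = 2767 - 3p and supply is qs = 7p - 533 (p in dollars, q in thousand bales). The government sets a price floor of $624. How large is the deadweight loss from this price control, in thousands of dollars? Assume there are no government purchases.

Without the control the market clears where 2767 - 3p = 7p - 533, i.e. p* = 330 and q* = 1777.
The floor of 624 is above the equilibrium price 330, so it binds.
At p = 624: qd = 2767 - 3·624 = 895 and qs = 7·624 - 533 = 3835.
Quantity traded falls to 895. At q = 895 the demand price is (2767 - 895)/3 = 624 and the supply price is (533 + 895)/7 = 204.
Deadweight loss = ½ · (624 - 204) · (1777 - 895) = ½ · 420 · 882 = 185220.

185220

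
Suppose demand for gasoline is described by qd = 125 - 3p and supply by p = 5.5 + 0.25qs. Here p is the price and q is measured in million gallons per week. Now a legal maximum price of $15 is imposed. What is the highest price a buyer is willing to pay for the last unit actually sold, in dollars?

29

Rearranging supply gives qs = 4p - 22. Equilibrium: 125 - 3p = 4p - 22, so 147 = 7p and p* = 21, q* = 62.
The ceiling of 15 is below the equilibrium price 21, so it binds.
At p = 15: qd = 125 - 3·15 = 80 and qs = 4·15 - 22 = 38.
Only 38 units reach the market. On the demand curve, the marginal buyer's willingness to pay at q = 38 is (125 - 38)/3 = 29.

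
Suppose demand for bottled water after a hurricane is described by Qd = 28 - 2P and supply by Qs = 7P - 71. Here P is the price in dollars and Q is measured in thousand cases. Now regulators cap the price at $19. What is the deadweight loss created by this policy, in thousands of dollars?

0

Equilibrium: 28 - 2P = 7P - 71, so 99 = 9P and P* = 11, Q* = 6.
The ceiling of 19 is above the equilibrium price 11, so it is not binding; the market clears at P* = 11, Q* = 6.
Since the control does not bind, no trades are prevented and deadweight loss is zero.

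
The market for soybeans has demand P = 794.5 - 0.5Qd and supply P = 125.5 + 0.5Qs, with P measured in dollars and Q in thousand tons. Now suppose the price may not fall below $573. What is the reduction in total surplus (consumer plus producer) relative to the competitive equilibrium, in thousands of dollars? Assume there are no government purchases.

Rearranging demand gives Qd = 1589 - 2P; rearranging supply gives Qs = 2P - 251. Setting quantity demanded equal to quantity supplied, 1589 - 2P = 2P - 251, gives P* = 460 and Q* = 669.
Since 573 > 460, the floor is binding.
At P = 573: Qd = 1589 - 2·573 = 443 and Qs = 2·573 - 251 = 895.
Quantity traded falls to 443. At Q = 443 the demand price is (1589 - 443)/2 = 573 and the supply price is (251 + 443)/2 = 347.
Deadweight loss = ½ · (573 - 347) · (669 - 443) = ½ · 226 · 226 = 25538.

25538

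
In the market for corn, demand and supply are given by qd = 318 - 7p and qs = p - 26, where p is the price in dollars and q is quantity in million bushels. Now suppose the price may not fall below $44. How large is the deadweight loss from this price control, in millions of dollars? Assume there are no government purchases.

28

In a free market, 318 - 7p = p - 26 gives the equilibrium p* = 43, q* = 17.
The floor of 44 is above the equilibrium price 43, so it binds.
At p = 44: qd = 318 - 7·44 = 10 and qs = 44 - 26 = 18.
Quantity traded falls to 10. At q = 10 the demand price is (318 - 10)/7 = 44 and the supply price is 26 + 10 = 36.
Deadweight loss = ½ · (44 - 36) · (17 - 10) = ½ · 8 · 7 = 28.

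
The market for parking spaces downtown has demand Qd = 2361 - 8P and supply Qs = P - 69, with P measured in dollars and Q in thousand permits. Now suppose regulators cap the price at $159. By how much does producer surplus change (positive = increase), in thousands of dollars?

Setting quantity demanded equal to quantity supplied, 2361 - 8P = P - 69, gives P* = 270 and Q* = 201.
Because the ceiling (159) lies below the market-clearing price, it is binding.
At P = 159: Qd = 2361 - 8·159 = 1089 and Qs = 159 - 69 = 90.
Producer surplus without the control is ½ · (270 - 69) · 201 = 20200.5.
With the ceiling, producers sell 90 units at 159, so PS = ½ · (159 - 69) · 90 = 4050.
Change in producer surplus = 4050 - 20200.5 = -16150.5.

-16150.5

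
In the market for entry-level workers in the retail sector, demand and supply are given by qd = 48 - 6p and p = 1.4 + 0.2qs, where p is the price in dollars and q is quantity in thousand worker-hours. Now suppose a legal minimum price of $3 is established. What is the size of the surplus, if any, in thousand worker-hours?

Rearranging supply gives qs = 5p - 7. Equilibrium: 48 - 6p = 5p - 7, so 55 = 11p and p* = 5, q* = 18.
Since 3 is below p* = 5, the floor does not bind and the free-market outcome prevails.
Since the control does not bind, there is no surplus.

0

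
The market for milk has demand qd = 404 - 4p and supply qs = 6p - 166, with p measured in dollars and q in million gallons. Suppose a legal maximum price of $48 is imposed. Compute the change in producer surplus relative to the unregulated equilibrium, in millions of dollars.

-1341

Equilibrium: 404 - 4p = 6p - 166, so 570 = 10p and p* = 57, q* = 176.
Since 48 < 57, the ceiling is binding.
At p = 48: qd = 404 - 4·48 = 212 and qs = 6·48 - 166 = 122.
Producer surplus without the control is ½ · (57 - 83/3) · 176 = 7744/3.
With the ceiling, producers sell 122 units at 48, so PS = ½ · (48 - 83/3) · 122 = 3721/3.
Change in producer surplus = 3721/3 - 7744/3 = -1341.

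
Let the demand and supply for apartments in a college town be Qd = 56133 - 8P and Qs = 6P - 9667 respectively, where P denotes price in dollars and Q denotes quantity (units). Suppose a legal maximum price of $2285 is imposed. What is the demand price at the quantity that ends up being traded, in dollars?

Without the control the market clears where 56133 - 8P = 6P - 9667, i.e. P* = 4700 and Q* = 18533.
Since 2285 < 4700, the ceiling is binding.
At P = 2285: Qd = 56133 - 8·2285 = 37853 and Qs = 6·2285 - 9667 = 4043.
Only 4043 units reach the market. On the demand curve, the marginal buyer's willingness to pay at Q = 4043 is (56133 - 4043)/8 = 6511.25.

6511.25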